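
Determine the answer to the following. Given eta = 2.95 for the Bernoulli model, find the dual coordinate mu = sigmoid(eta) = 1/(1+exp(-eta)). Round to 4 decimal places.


Dual coordinate (expectation parameter) for Bernoulli:
mu = 1/(1+exp(-eta)).
eta = 2.95.
exp(-eta) = exp(-2.95) = 0.05234.
mu = 1/(1+0.05234) = 0.9503

0.9503


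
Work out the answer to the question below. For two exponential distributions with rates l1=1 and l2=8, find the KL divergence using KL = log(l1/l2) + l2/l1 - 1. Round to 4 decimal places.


KL divergence for exponential family:
KL = log(l1/l2) + l2/l1 - 1.
log(1/8) = -2.079442.
8/1 = 8.0.
KL = -2.079442 + 8.0 - 1 = 4.9206

4.9206


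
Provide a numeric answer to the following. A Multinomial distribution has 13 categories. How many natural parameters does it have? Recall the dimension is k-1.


Exponential family dimension calculation:
For Multinomial with k=13 categories, dim = k-1 = 12.

12


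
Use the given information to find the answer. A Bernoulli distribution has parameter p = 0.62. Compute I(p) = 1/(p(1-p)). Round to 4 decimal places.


For Bernoulli(p), Fisher information is I(p) = 1/(p*(1-p)).
p = 0.62, 1-p = 0.38.
p*(1-p) = 0.2356.
I(p) = 1/0.2356 = 4.2445

4.2445


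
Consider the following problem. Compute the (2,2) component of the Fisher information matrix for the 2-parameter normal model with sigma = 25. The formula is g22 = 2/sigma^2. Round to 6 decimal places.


For the 2-parameter normal family, the Fisher metric has:
  g11 = 1/sigma^2, g22 = 2/sigma^2.
sigma = 25, sigma^2 = 625.
g22 = 0.003200

0.003200


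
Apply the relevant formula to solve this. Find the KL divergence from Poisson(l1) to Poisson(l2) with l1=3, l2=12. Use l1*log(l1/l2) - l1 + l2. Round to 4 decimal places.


KL divergence for Poisson:
KL = l1*log(l1/l2) - l1 + l2.
l1 = 3, l2 = 12.
log(3/12) = -1.386294.
l1*log(l1/l2) = 3 * -1.386294 = -4.158883.
KL = -4.158883 - 3 + 12 = 4.8411

4.8411


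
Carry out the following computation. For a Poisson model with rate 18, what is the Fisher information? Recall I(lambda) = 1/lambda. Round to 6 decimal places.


Fisher information for Poisson: I(lambda) = 1/lambda.
lambda = 18.
I(lambda) = 1/18 = 0.055556

0.055556


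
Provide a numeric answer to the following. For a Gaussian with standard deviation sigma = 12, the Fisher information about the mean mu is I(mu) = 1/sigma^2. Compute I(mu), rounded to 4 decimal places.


The Fisher information for the mean of a normal distribution is I(mu) = 1/sigma^2.
sigma = 12, so sigma^2 = 144.
I(mu) = 1/144 = 0.0069

0.0069


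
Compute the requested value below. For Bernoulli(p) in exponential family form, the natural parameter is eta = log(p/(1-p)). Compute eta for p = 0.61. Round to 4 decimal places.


Natural parameter for Bernoulli: eta = log(p/(1-p)).
p = 0.61, 1-p = 0.39.
p/(1-p) = 1.564103.
eta = log(1.564103) = 0.4473

0.4473


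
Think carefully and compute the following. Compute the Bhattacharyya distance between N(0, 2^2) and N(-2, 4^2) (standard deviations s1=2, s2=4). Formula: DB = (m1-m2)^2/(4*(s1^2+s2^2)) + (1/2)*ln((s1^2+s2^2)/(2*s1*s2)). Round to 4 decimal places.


Bhattacharyya distance between two Gaussians:
DB = (m1-m2)^2/(4*(s1^2+s2^2)) + (1/2)*ln((s1^2+s2^2)/(2*s1*s2)).
(m1-m2)^2 = (2)^2 = 4.
s1^2+s2^2 = 4 + 16 = 20.
term1 = 4/80 = 0.05.
term2 = 0.5*ln(20/16.0) = 0.111572.
DB = 0.05 + 0.111572 = 0.1616

0.1616


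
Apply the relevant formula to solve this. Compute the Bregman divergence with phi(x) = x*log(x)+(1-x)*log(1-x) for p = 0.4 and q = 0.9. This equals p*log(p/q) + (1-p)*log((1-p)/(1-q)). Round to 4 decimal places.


Bregman divergence with negative entropy generator:
D = p*log(p/q) + (1-p)*log((1-p)/(1-q)).
p = 0.4, q = 0.9.
p*log(p/q) = 0.4*log(0.4/0.9) = -0.324372.
(1-p)*log((1-p)/(1-q)) = 0.6*log(0.6/0.1) = 1.075056.
D = -0.324372 + 1.075056 = 0.7507

0.7507


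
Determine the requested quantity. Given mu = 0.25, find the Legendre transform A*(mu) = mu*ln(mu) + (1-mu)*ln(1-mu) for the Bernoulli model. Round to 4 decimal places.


Legendre transform for Bernoulli:
A*(mu) = mu*log(mu) + (1-mu)*log(1-mu).
mu = 0.25, 1-mu = 0.75.
mu*log(mu) = 0.25*log(0.25) = -0.346574.
(1-mu)*log(1-mu) = 0.75*log(0.75) = -0.215762.
A* = -0.346574 + -0.215762 = -0.5623

-0.5623


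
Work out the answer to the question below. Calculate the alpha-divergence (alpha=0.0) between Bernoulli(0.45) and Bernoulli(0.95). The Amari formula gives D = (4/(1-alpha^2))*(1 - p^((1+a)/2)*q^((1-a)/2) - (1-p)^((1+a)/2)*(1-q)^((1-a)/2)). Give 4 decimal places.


Amari alpha-divergence:
D = (4/(1-alpha^2))*(1 - p^((1+a)/2)*q^((1-a)/2) - (1-p)^((1+a)/2)*(1-q)^((1-a)/2)).
alpha = 0.0, p = 0.45, q = 0.95.
e1 = (1+alpha)/2 = 0.5, e2 = (1-alpha)/2 = 0.5.
t1 = p^e1 * q^e2 = 0.45^0.5 * 0.95^0.5 = 0.653835.
t2 = (1-p)^e1 * (1-q)^e2 = 0.55^0.5 * 0.05^0.5 = 0.165831.
4/(1-alpha^2) = 4.0.
D = 4.0*(1 - 0.653835 - 0.165831) = 0.7213

0.7213


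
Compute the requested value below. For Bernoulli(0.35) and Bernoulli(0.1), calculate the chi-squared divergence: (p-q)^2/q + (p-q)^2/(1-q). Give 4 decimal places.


Chi-squared divergence between Bernoulli distributions:
chi^2 = (p-q)^2/q + (p-q)^2/(1-q).
p = 0.35, q = 0.1, p-q = 0.25.
(p-q)^2 = 0.0625.
term1 = 0.0625/0.1 = 0.625.
term2 = 0.0625/0.9 = 0.069444.
chi^2 = 0.625 + 0.069444 = 0.6944

0.6944


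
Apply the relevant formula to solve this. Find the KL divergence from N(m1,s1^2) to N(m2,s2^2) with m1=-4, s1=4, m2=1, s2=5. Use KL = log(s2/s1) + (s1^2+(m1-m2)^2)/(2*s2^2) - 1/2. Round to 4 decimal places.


KL divergence between normal distributions:
KL = log(s2/s1) + (s1^2 + (m1-m2)^2)/(2*s2^2) - 1/2.
log(5/4) = 0.223144.
(4^2 + (-4-1)^2)/(2*5^2) = (16 + 25)/50 = 0.82.
KL = 0.223144 + 0.82 - 0.5 = 0.5431

0.5431


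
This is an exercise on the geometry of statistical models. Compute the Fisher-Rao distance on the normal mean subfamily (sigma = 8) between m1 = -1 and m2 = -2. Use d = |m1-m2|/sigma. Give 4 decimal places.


On the fixed-variance normal subfamily, geodesic distance = |m1-m2|/sigma.
|-1 - -2| = 1.
sigma = 8.
d = 1/8 = 0.1250

0.1250


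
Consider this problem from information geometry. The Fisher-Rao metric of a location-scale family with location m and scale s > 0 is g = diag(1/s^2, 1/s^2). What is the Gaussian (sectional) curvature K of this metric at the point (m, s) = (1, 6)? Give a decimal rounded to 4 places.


The metric has the form g = (A dm^2 + B ds^2)/s^2 with A = 1, B = 1.
Substitute u = sqrt(A/B)*m: g = B*(du^2 + ds^2)/s^2, i.e. B times the
Poincare upper half-plane metric, which has constant Gaussian curvature -1.
Scaling a 2D metric by a constant c divides the Gaussian curvature by c,
so K = -1/B = -1/(1) = -1.0000 everywhere (the point (m, s) = (1, 6) is irrelevant:
the curvature is constant).
The requested Gaussian curvature is K = -1.0000.

-1.0000


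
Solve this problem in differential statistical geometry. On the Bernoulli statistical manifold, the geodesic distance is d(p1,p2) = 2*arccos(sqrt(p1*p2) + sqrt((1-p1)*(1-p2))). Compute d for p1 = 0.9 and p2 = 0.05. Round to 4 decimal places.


Geodesic distance on Bernoulli manifold:
d(p1,p2) = 2*arccos(sqrt(p1*p2) + sqrt((1-p1)*(1-p2))).
sqrt(p1*p2) = sqrt(0.9*0.05) = 0.212132.
sqrt((1-p1)*(1-p2)) = sqrt(0.1*0.95) = 0.308221.
arg = 0.212132 + 0.308221 = 0.520353.
d = 2*arccos(0.520353) = 2.0471

2.0471


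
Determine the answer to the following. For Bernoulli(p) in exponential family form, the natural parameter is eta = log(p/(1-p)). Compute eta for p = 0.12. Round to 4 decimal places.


Natural parameter for Bernoulli: eta = log(p/(1-p)).
p = 0.12, 1-p = 0.88.
p/(1-p) = 0.136364.
eta = log(0.136364) = -1.9924

-1.9924


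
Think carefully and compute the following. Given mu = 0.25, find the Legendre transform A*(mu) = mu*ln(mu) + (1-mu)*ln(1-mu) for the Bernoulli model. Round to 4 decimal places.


Legendre transform for Bernoulli:
A*(mu) = mu*log(mu) + (1-mu)*log(1-mu).
mu = 0.25, 1-mu = 0.75.
mu*log(mu) = 0.25*log(0.25) = -0.346574.
(1-mu)*log(1-mu) = 0.75*log(0.75) = -0.215762.
A* = -0.346574 + -0.215762 = -0.5623

-0.5623


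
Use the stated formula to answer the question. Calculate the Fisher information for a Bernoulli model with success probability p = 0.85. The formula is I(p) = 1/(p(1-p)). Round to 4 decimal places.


For Bernoulli(p), Fisher information is I(p) = 1/(p*(1-p)).
p = 0.85, 1-p = 0.15.
p*(1-p) = 0.1275.
I(p) = 1/0.1275 = 7.8431

7.8431


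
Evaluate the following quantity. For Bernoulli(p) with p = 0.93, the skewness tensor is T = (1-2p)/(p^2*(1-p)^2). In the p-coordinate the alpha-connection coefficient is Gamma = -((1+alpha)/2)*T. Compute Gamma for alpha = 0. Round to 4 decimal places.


Skewness (Amari-Chentsov) tensor: T = (1-2p)/(p^2*(1-p)^2).
p = 0.93, 1-2p = -0.86, p^2 = 0.8649, (1-p)^2 = 0.0049.
T = -0.86/(0.8649 * 0.0049) = -202.92543.
In the p-coordinate, Gamma^(alpha) = Gamma^(0) - (alpha/2)*T with Gamma^(0) = (1/2)*g'(p) = -T/2,
so Gamma^(alpha) = -((1+alpha)/2)*T.
alpha = 0, -(1+alpha)/2 = -0.5.
Gamma = -0.5 * -202.92543 = 101.4627

101.4627


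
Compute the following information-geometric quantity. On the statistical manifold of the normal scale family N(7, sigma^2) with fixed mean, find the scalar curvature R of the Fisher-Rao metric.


This family has a single free parameter, so its statistical manifold
is 1-dimensional. The Riemann curvature tensor of any 1-dimensional
Riemannian manifold vanishes identically, so R = 0.

0


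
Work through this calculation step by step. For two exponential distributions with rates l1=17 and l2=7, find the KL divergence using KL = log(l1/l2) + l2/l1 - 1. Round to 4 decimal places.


KL divergence for exponential family:
KL = log(l1/l2) + l2/l1 - 1.
log(17/7) = 0.887303.
7/17 = 0.411765.
KL = 0.887303 + 0.411765 - 1 = 0.2991

0.2991


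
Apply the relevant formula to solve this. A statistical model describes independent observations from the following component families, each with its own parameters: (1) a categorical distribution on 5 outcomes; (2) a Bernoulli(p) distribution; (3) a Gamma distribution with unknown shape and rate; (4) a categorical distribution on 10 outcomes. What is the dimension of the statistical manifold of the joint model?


The dimension of a statistical manifold equals the number of free
(independent) real parameters of the model. For a product of independent
blocks the parameter counts add.
- categorical on 5 outcomes (probabilities sum to 1): 5-1 = 4.
- Bernoulli (p): 1.
- Gamma (shape, rate): 2.
- categorical on 10 outcomes (probabilities sum to 1): 10-1 = 9.
Total = 4 + 1 + 2 + 9 = 16.
Dimension = 16

16


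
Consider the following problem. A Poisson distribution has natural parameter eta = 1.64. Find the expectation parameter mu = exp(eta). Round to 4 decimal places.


Expectation parameter for Poisson exponential family:
mu = exp(eta).
eta = 1.64.
mu = exp(1.64) = 5.1552

5.1552


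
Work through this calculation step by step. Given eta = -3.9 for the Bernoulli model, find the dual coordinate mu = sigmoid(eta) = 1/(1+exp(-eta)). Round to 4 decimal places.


Dual coordinate (expectation parameter) for Bernoulli:
mu = 1/(1+exp(-eta)).
eta = -3.9.
exp(-eta) = exp(3.9) = 49.402449.
mu = 1/(1+49.402449) = 0.0198

0.0198


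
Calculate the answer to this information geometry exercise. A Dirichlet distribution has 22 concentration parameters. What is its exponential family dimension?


Exponential family dimension calculation:
Dirichlet with 22 components has 22 natural parameters.

22


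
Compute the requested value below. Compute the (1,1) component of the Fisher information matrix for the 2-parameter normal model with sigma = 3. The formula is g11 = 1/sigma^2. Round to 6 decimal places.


For the 2-parameter normal family, the Fisher metric has:
  g11 = 1/sigma^2, g22 = 2/sigma^2.
sigma = 3, sigma^2 = 9.
g11 = 0.111111

0.111111


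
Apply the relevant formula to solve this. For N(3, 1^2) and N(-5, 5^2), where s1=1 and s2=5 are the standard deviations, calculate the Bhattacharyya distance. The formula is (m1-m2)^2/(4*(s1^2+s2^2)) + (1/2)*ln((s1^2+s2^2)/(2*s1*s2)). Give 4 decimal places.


Bhattacharyya distance between two Gaussians:
DB = (m1-m2)^2/(4*(s1^2+s2^2)) + (1/2)*ln((s1^2+s2^2)/(2*s1*s2)).
(m1-m2)^2 = (8)^2 = 64.
s1^2+s2^2 = 1 + 25 = 26.
term1 = 64/104 = 0.615385.
term2 = 0.5*ln(26/10.0) = 0.477756.
DB = 0.615385 + 0.477756 = 1.0931

1.0931


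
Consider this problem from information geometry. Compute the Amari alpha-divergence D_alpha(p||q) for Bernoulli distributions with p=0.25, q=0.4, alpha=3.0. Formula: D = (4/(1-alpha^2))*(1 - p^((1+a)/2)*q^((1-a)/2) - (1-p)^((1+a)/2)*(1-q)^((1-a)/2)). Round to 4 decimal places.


Amari alpha-divergence:
D = (4/(1-alpha^2))*(1 - p^((1+a)/2)*q^((1-a)/2) - (1-p)^((1+a)/2)*(1-q)^((1-a)/2)).
alpha = 3.0, p = 0.25, q = 0.4.
e1 = (1+alpha)/2 = 2.0, e2 = (1-alpha)/2 = -1.0.
t1 = p^e1 * q^e2 = 0.25^2.0 * 0.4^-1.0 = 0.15625.
t2 = (1-p)^e1 * (1-q)^e2 = 0.75^2.0 * 0.6^-1.0 = 0.9375.
4/(1-alpha^2) = -0.5.
D = -0.5*(1 - 0.15625 - 0.9375) = 0.0469

0.0469


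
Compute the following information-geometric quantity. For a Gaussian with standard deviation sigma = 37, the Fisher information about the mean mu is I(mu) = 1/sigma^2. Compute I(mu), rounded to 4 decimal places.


The Fisher information for the mean of a normal distribution is I(mu) = 1/sigma^2.
sigma = 37, so sigma^2 = 1369.
I(mu) = 1/1369 = 0.0007

0.0007


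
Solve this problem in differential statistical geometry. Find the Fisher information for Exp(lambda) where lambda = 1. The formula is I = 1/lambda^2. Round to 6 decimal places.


Fisher information for exponential: I(lambda) = 1/lambda^2.
lambda = 1, lambda^2 = 1.
I = 1/1 = 1.000000

1.000000


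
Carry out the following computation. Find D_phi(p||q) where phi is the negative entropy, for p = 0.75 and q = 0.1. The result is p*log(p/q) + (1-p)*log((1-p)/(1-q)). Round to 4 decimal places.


Bregman divergence with negative entropy generator:
D = p*log(p/q) + (1-p)*log((1-p)/(1-q)).
p = 0.75, q = 0.1.
p*log(p/q) = 0.75*log(0.75/0.1) = 1.511177.
(1-p)*log((1-p)/(1-q)) = 0.25*log(0.25/0.9) = -0.320233.
D = 1.511177 + -0.320233 = 1.1909

1.1909


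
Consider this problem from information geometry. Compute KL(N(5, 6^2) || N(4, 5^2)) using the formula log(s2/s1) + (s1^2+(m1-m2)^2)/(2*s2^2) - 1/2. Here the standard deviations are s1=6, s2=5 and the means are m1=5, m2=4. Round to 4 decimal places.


KL divergence between normal distributions:
KL = log(s2/s1) + (s1^2 + (m1-m2)^2)/(2*s2^2) - 1/2.
log(5/6) = -0.182322.
(6^2 + (5-4)^2)/(2*5^2) = (36 + 1)/50 = 0.74.
KL = -0.182322 + 0.74 - 0.5 = 0.0577

0.0577


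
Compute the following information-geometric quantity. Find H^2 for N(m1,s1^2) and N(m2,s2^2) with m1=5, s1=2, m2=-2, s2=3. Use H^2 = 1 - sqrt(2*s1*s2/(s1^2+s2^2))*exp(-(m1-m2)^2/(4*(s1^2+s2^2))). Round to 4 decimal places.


Squared Hellinger distance for Gaussians:
H^2 = 1 - sqrt(2*s1*s2/(s1^2+s2^2)) * exp(-(m1-m2)^2/(4*(s1^2+s2^2))).
s1^2 = 4, s2^2 = 9, s1^2+s2^2 = 13.
sqrt(2*2*3/(13)) = 0.960769.
(m1-m2)^2 = (7)^2 = 49.
exp(-49/(4*13)) = exp(-0.942308) = 0.389727.
H^2 = 1 - 0.960769*0.389727 = 0.6256

0.6256


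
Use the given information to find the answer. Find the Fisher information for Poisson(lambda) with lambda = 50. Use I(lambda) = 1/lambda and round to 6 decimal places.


Fisher information for Poisson: I(lambda) = 1/lambda.
lambda = 50.
I(lambda) = 1/50 = 0.020000

0.020000


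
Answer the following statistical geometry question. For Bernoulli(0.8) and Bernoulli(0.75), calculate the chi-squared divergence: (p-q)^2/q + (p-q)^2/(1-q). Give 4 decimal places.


Chi-squared divergence between Bernoulli distributions:
chi^2 = (p-q)^2/q + (p-q)^2/(1-q).
p = 0.8, q = 0.75, p-q = 0.05.
(p-q)^2 = 0.0025.
term1 = 0.0025/0.75 = 0.003333.
term2 = 0.0025/0.25 = 0.01.
chi^2 = 0.003333 + 0.01 = 0.0133

0.0133


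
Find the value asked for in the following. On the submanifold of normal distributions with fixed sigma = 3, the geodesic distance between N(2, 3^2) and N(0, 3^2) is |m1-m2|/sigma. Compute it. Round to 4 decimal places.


On the fixed-variance normal subfamily, geodesic distance = |m1-m2|/sigma.
|2 - 0| = 2.
sigma = 3.
d = 2/3 = 0.6667

0.6667


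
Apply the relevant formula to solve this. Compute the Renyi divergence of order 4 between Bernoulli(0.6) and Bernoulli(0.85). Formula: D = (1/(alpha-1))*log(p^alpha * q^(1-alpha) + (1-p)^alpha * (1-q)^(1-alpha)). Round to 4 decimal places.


Renyi divergence of order alpha between Bernoulli distributions:
D = (1/(alpha-1))*log(p^alpha * q^(1-alpha) + (1-p)^alpha * (1-q)^(1-alpha)).
alpha = 4, p = 0.6, q = 0.85.
p^alpha * q^(1-alpha) = 0.6^4 * 0.85^-3 = 0.211032.
(1-p)^alpha * (1-q)^(1-alpha) = 0.4^4 * 0.15^-3 = 7.585185.
sum = 0.211032 + 7.585185 = 7.796217.
D = (1/3)*log(7.796217) = 0.6845

0.6845


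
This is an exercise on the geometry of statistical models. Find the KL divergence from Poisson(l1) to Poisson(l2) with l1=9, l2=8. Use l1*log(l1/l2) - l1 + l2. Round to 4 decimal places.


KL divergence for Poisson:
KL = l1*log(l1/l2) - l1 + l2.
l1 = 9, l2 = 8.
log(9/8) = 0.117783.
l1*log(l1/l2) = 9 * 0.117783 = 1.060047.
KL = 1.060047 - 9 + 8 = 0.0600

0.0600


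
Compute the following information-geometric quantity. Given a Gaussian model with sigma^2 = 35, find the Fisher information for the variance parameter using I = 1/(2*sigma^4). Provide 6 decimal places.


Fisher information for variance: I(sigma^2) = 1/(2*sigma^4).
sigma^2 = 35, so sigma^4 = 1225.
I = 1/(2*1225) = 1/2450 = 0.000408

0.000408


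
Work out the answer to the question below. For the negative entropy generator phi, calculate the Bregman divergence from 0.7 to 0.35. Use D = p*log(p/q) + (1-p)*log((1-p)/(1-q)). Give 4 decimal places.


Bregman divergence with negative entropy generator:
D = p*log(p/q) + (1-p)*log((1-p)/(1-q)).
p = 0.7, q = 0.35.
p*log(p/q) = 0.7*log(0.7/0.35) = 0.485203.
(1-p)*log((1-p)/(1-q)) = 0.3*log(0.3/0.65) = -0.231957.
D = 0.485203 + -0.231957 = 0.2532

0.2532


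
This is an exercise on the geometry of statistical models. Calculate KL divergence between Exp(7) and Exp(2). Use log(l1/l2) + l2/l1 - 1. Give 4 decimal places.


KL divergence for exponential family:
KL = log(l1/l2) + l2/l1 - 1.
log(7/2) = 1.252763.
2/7 = 0.285714.
KL = 1.252763 + 0.285714 - 1 = 0.5385

0.5385


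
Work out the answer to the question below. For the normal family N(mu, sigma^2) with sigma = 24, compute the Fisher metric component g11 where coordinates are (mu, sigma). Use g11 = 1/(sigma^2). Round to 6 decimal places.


For the 2-parameter normal family, the Fisher metric has:
  g11 = 1/sigma^2, g22 = 2/sigma^2.
sigma = 24, sigma^2 = 576.
g11 = 0.001736

0.001736


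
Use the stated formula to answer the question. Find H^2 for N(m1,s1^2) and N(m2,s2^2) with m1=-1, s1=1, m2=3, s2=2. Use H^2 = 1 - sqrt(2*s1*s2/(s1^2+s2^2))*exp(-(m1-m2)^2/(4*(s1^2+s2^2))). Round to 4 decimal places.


Squared Hellinger distance for Gaussians:
H^2 = 1 - sqrt(2*s1*s2/(s1^2+s2^2)) * exp(-(m1-m2)^2/(4*(s1^2+s2^2))).
s1^2 = 1, s2^2 = 4, s1^2+s2^2 = 5.
sqrt(2*1*2/(5)) = 0.894427.
(m1-m2)^2 = (-4)^2 = 16.
exp(-16/(4*5)) = exp(-0.8) = 0.449329.
H^2 = 1 - 0.894427*0.449329 = 0.5981

0.5981


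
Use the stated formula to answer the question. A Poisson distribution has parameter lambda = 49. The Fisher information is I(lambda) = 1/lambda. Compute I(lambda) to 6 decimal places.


Fisher information for Poisson: I(lambda) = 1/lambda.
lambda = 49.
I(lambda) = 1/49 = 0.020408

0.020408


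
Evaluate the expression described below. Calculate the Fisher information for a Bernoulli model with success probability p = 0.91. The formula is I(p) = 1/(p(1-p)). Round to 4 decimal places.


For Bernoulli(p), Fisher information is I(p) = 1/(p*(1-p)).
p = 0.91, 1-p = 0.09.
p*(1-p) = 0.0819.
I(p) = 1/0.0819 = 12.2100

12.2100


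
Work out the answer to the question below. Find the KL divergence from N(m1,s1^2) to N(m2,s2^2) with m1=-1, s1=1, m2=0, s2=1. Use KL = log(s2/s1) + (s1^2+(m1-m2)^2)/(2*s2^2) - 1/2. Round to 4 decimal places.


KL divergence between normal distributions:
KL = log(s2/s1) + (s1^2 + (m1-m2)^2)/(2*s2^2) - 1/2.
log(1/1) = 0.0.
(1^2 + (-1-0)^2)/(2*1^2) = (1 + 1)/2 = 1.0.
KL = 0.0 + 1.0 - 0.5 = 0.5000

0.5000


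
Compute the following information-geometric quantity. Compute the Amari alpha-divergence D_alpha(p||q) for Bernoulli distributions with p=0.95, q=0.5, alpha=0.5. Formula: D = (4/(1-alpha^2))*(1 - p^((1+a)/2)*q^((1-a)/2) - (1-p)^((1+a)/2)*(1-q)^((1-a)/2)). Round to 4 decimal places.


Amari alpha-divergence:
D = (4/(1-alpha^2))*(1 - p^((1+a)/2)*q^((1-a)/2) - (1-p)^((1+a)/2)*(1-q)^((1-a)/2)).
alpha = 0.5, p = 0.95, q = 0.5.
e1 = (1+alpha)/2 = 0.75, e2 = (1-alpha)/2 = 0.25.
t1 = p^e1 * q^e2 = 0.95^0.75 * 0.5^0.25 = 0.809161.
t2 = (1-p)^e1 * (1-q)^e2 = 0.05^0.75 * 0.5^0.25 = 0.088914.
4/(1-alpha^2) = 5.333333.
D = 5.333333*(1 - 0.809161 - 0.088914) = 0.5436

0.5436


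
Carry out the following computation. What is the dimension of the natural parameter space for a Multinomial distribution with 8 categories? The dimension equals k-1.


Exponential family dimension calculation:
For Multinomial with k=8 categories, dim = k-1 = 7.

7


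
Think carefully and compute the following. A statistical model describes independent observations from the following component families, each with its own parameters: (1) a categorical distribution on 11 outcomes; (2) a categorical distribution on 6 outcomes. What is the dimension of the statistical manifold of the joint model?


The dimension of a statistical manifold equals the number of free
(independent) real parameters of the model. For a product of independent
blocks the parameter counts add.
- categorical on 11 outcomes (probabilities sum to 1): 11-1 = 10.
- categorical on 6 outcomes (probabilities sum to 1): 6-1 = 5.
Total = 10 + 5 = 15.
Dimension = 15

15


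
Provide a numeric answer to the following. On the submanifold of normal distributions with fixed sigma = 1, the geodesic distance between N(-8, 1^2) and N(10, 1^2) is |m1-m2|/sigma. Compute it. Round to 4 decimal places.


On the fixed-variance normal subfamily, geodesic distance = |m1-m2|/sigma.
|-8 - 10| = 18.
sigma = 1.
d = 18/1 = 18.0000

18.0000


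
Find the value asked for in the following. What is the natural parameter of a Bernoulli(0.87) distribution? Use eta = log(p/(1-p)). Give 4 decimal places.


Natural parameter for Bernoulli: eta = log(p/(1-p)).
p = 0.87, 1-p = 0.13.
p/(1-p) = 6.692308.
eta = log(6.692308) = 1.9010

1.9010


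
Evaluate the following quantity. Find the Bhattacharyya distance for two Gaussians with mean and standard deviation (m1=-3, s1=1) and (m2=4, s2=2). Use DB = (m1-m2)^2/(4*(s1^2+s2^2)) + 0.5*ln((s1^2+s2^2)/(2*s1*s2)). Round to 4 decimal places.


Bhattacharyya distance between two Gaussians:
DB = (m1-m2)^2/(4*(s1^2+s2^2)) + (1/2)*ln((s1^2+s2^2)/(2*s1*s2)).
(m1-m2)^2 = (-7)^2 = 49.
s1^2+s2^2 = 1 + 4 = 5.
term1 = 49/20 = 2.45.
term2 = 0.5*ln(5/4.0) = 0.111572.
DB = 2.45 + 0.111572 = 2.5616

2.5616


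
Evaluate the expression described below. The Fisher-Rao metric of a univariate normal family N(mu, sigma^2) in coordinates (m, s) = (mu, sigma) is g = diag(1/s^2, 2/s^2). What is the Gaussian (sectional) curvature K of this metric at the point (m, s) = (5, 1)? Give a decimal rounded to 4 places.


The metric has the form g = (A dm^2 + B ds^2)/s^2 with A = 1, B = 2.
Substitute u = sqrt(A/B)*m: g = B*(du^2 + ds^2)/s^2, i.e. B times the
Poincare upper half-plane metric, which has constant Gaussian curvature -1.
Scaling a 2D metric by a constant c divides the Gaussian curvature by c,
so K = -1/B = -1/(2) = -0.5000 everywhere (the point (m, s) = (5, 1) is irrelevant:
the curvature is constant).
The requested Gaussian curvature is K = -0.5000.

-0.5000


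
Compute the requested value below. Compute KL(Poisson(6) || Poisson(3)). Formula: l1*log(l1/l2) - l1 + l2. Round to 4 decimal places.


KL divergence for Poisson:
KL = l1*log(l1/l2) - l1 + l2.
l1 = 6, l2 = 3.
log(6/3) = 0.693147.
l1*log(l1/l2) = 6 * 0.693147 = 4.158883.
KL = 4.158883 - 6 + 3 = 1.1589

1.1589


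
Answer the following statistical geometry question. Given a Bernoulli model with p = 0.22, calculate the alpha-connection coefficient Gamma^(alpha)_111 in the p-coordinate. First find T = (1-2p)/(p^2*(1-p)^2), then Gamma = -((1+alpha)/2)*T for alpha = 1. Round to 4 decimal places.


Skewness (Amari-Chentsov) tensor: T = (1-2p)/(p^2*(1-p)^2).
p = 0.22, 1-2p = 0.56, p^2 = 0.0484, (1-p)^2 = 0.6084.
T = 0.56/(0.0484 * 0.6084) = 19.017502.
In the p-coordinate, Gamma^(alpha) = Gamma^(0) - (alpha/2)*T with Gamma^(0) = (1/2)*g'(p) = -T/2,
so Gamma^(alpha) = -((1+alpha)/2)*T.
alpha = 1, -(1+alpha)/2 = -1.0.
Gamma = -1.0 * 19.017502 = -19.0175

-19.0175


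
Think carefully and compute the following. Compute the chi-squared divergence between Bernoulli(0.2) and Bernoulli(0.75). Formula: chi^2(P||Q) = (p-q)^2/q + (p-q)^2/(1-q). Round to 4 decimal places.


Chi-squared divergence between Bernoulli distributions:
chi^2 = (p-q)^2/q + (p-q)^2/(1-q).
p = 0.2, q = 0.75, p-q = -0.55.
(p-q)^2 = 0.3025.
term1 = 0.3025/0.75 = 0.403333.
term2 = 0.3025/0.25 = 1.21.
chi^2 = 0.403333 + 1.21 = 1.6133

1.6133


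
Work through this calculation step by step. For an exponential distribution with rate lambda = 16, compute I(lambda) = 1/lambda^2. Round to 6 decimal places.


Fisher information for exponential: I(lambda) = 1/lambda^2.
lambda = 16, lambda^2 = 256.
I = 1/256 = 0.003906

0.003906


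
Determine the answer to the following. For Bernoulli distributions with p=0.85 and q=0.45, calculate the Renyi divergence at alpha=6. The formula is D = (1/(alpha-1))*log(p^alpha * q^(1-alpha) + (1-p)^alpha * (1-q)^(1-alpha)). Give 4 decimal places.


Renyi divergence of order alpha between Bernoulli distributions:
D = (1/(alpha-1))*log(p^alpha * q^(1-alpha) + (1-p)^alpha * (1-q)^(1-alpha)).
alpha = 6, p = 0.85, q = 0.45.
p^alpha * q^(1-alpha) = 0.85^6 * 0.45^-5 = 20.438593.
(1-p)^alpha * (1-q)^(1-alpha) = 0.15^6 * 0.55^-5 = 0.000226.
sum = 20.438593 + 0.000226 = 20.438819.
D = (1/5)*log(20.438819) = 0.6035

0.6035


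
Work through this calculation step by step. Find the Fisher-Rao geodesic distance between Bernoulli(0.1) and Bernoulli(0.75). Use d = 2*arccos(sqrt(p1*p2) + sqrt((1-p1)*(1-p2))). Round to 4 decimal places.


Geodesic distance on Bernoulli manifold:
d(p1,p2) = 2*arccos(sqrt(p1*p2) + sqrt((1-p1)*(1-p2))).
sqrt(p1*p2) = sqrt(0.1*0.75) = 0.273861.
sqrt((1-p1)*(1-p2)) = sqrt(0.9*0.25) = 0.474342.
arg = 0.273861 + 0.474342 = 0.748203.
d = 2*arccos(0.748203) = 1.4509

1.4509


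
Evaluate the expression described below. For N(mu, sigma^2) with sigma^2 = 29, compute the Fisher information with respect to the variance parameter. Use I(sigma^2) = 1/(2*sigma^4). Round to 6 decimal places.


Fisher information for variance: I(sigma^2) = 1/(2*sigma^4).
sigma^2 = 29, so sigma^4 = 841.
I = 1/(2*841) = 1/1682 = 0.000595

0.000595


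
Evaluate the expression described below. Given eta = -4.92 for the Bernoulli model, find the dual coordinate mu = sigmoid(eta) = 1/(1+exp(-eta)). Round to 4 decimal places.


Dual coordinate (expectation parameter) for Bernoulli:
mu = 1/(1+exp(-eta)).
eta = -4.92.
exp(-eta) = exp(4.92) = 137.002613.
mu = 1/(1+137.002613) = 0.0072

0.0072


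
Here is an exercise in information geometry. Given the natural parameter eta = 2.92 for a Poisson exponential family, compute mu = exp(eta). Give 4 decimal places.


Expectation parameter for Poisson exponential family:
mu = exp(eta).
eta = 2.92.
mu = exp(2.92) = 18.5413

18.5413


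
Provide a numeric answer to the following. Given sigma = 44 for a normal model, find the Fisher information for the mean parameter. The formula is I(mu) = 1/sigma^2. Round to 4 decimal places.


The Fisher information for the mean of a normal distribution is I(mu) = 1/sigma^2.
sigma = 44, so sigma^2 = 1936.
I(mu) = 1/1936 = 0.0005

0.0005


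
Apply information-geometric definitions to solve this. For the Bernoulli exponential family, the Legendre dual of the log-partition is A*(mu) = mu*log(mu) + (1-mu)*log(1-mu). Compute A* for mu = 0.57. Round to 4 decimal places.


Legendre transform for Bernoulli:
A*(mu) = mu*log(mu) + (1-mu)*log(1-mu).
mu = 0.57, 1-mu = 0.43.
mu*log(mu) = 0.57*log(0.57) = -0.320408.
(1-mu)*log(1-mu) = 0.43*log(0.43) = -0.362907.
A* = -0.320408 + -0.362907 = -0.6833

-0.6833


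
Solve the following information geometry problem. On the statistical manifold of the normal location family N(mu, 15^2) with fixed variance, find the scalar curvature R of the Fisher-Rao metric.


This family has a single free parameter, so its statistical manifold
is 1-dimensional. The Riemann curvature tensor of any 1-dimensional
Riemannian manifold vanishes identically, so R = 0.

0


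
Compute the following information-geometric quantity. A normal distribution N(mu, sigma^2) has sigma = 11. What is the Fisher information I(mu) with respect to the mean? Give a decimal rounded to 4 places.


The Fisher information for the mean of a normal distribution is I(mu) = 1/sigma^2.
sigma = 11, so sigma^2 = 121.
I(mu) = 1/121 = 0.0083

0.0083


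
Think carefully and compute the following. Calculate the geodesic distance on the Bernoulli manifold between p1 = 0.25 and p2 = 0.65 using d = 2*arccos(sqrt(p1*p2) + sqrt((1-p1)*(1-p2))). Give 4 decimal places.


Geodesic distance on Bernoulli manifold:
d(p1,p2) = 2*arccos(sqrt(p1*p2) + sqrt((1-p1)*(1-p2))).
sqrt(p1*p2) = sqrt(0.25*0.65) = 0.403113.
sqrt((1-p1)*(1-p2)) = sqrt(0.75*0.35) = 0.512348.
arg = 0.403113 + 0.512348 = 0.91546.
d = 2*arccos(0.91546) = 0.8283

0.8283


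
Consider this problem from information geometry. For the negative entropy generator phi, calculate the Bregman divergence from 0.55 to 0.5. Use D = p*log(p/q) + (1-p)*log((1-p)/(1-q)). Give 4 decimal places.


Bregman divergence with negative entropy generator:
D = p*log(p/q) + (1-p)*log((1-p)/(1-q)).
p = 0.55, q = 0.5.
p*log(p/q) = 0.55*log(0.55/0.5) = 0.052421.
(1-p)*log((1-p)/(1-q)) = 0.45*log(0.45/0.5) = -0.047412.
D = 0.052421 + -0.047412 = 0.0050

0.0050


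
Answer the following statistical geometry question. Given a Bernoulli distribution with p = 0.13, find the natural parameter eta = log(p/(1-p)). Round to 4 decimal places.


Natural parameter for Bernoulli: eta = log(p/(1-p)).
p = 0.13, 1-p = 0.87.
p/(1-p) = 0.149425.
eta = log(0.149425) = -1.9010

-1.9010


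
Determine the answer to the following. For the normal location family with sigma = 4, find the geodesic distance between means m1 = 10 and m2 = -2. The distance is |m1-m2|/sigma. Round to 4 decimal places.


On the fixed-variance normal subfamily, geodesic distance = |m1-m2|/sigma.
|10 - -2| = 12.
sigma = 4.
d = 12/4 = 3.0000

3.0000


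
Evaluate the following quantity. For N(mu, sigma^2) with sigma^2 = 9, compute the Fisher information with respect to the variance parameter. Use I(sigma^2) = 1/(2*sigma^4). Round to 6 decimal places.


Fisher information for variance: I(sigma^2) = 1/(2*sigma^4).
sigma^2 = 9, so sigma^4 = 81.
I = 1/(2*81) = 1/162 = 0.006173

0.006173


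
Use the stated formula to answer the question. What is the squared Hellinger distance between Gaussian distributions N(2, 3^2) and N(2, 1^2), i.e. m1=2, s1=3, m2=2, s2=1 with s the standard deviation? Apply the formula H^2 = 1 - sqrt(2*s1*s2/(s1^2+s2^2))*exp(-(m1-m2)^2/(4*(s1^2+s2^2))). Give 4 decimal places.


Squared Hellinger distance for Gaussians:
H^2 = 1 - sqrt(2*s1*s2/(s1^2+s2^2)) * exp(-(m1-m2)^2/(4*(s1^2+s2^2))).
s1^2 = 9, s2^2 = 1, s1^2+s2^2 = 10.
sqrt(2*3*1/(10)) = 0.774597.
(m1-m2)^2 = (0)^2 = 0.
exp(-0/(4*10)) = exp(0.0) = 1.0.
H^2 = 1 - 0.774597*1.0 = 0.2254

0.2254


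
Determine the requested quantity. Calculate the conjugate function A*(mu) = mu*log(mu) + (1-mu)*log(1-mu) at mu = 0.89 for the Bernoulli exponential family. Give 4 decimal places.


Legendre transform for Bernoulli:
A*(mu) = mu*log(mu) + (1-mu)*log(1-mu).
mu = 0.89, 1-mu = 0.11.
mu*log(mu) = 0.89*log(0.89) = -0.103715.
(1-mu)*log(1-mu) = 0.11*log(0.11) = -0.2428.
A* = -0.103715 + -0.2428 = -0.3465

-0.3465


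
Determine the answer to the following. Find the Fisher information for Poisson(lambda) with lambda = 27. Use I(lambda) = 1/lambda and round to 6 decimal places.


Fisher information for Poisson: I(lambda) = 1/lambda.
lambda = 27.
I(lambda) = 1/27 = 0.037037

0.037037


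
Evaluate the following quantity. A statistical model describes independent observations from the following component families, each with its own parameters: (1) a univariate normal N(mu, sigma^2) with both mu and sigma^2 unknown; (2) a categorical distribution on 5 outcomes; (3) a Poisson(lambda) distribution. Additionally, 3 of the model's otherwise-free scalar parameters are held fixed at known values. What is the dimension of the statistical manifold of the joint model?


The dimension of a statistical manifold equals the number of free
(independent) real parameters of the model. For a product of independent
blocks the parameter counts add.
- normal (mu, sigma^2): 2.
- categorical on 5 outcomes (probabilities sum to 1): 5-1 = 4.
- Poisson (lambda): 1.
Total = 2 + 4 + 1 = 7.
3 parameter(s) fixed at known values: 7 - 3 = 4.
Dimension = 4

4


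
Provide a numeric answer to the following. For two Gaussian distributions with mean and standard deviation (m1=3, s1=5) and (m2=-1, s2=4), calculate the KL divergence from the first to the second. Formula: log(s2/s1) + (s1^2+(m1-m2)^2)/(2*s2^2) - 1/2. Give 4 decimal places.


KL divergence between normal distributions:
KL = log(s2/s1) + (s1^2 + (m1-m2)^2)/(2*s2^2) - 1/2.
log(4/5) = -0.223144.
(5^2 + (3--1)^2)/(2*4^2) = (25 + 16)/32 = 1.28125.
KL = -0.223144 + 1.28125 - 0.5 = 0.5581

0.5581


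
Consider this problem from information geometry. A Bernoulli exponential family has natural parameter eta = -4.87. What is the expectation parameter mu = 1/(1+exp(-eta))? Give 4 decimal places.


Dual coordinate (expectation parameter) for Bernoulli:
mu = 1/(1+exp(-eta)).
eta = -4.87.
exp(-eta) = exp(4.87) = 130.320917.
mu = 1/(1+130.320917) = 0.0076

0.0076


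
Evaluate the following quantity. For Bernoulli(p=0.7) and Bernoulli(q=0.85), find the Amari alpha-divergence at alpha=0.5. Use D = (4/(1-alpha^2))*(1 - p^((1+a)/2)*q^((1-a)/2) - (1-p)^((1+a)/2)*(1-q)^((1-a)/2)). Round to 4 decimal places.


Amari alpha-divergence:
D = (4/(1-alpha^2))*(1 - p^((1+a)/2)*q^((1-a)/2) - (1-p)^((1+a)/2)*(1-q)^((1-a)/2)).
alpha = 0.5, p = 0.7, q = 0.85.
e1 = (1+alpha)/2 = 0.75, e2 = (1-alpha)/2 = 0.25.
t1 = p^e1 * q^e2 = 0.7^0.75 * 0.85^0.25 = 0.734815.
t2 = (1-p)^e1 * (1-q)^e2 = 0.3^0.75 * 0.15^0.25 = 0.252269.
4/(1-alpha^2) = 5.333333.
D = 5.333333*(1 - 0.734815 - 0.252269) = 0.0689

0.0689


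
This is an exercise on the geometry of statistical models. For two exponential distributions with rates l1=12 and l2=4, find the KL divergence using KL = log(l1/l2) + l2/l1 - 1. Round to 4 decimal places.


KL divergence for exponential family:
KL = log(l1/l2) + l2/l1 - 1.
log(12/4) = 1.098612.
4/12 = 0.333333.
KL = 1.098612 + 0.333333 - 1 = 0.4319

0.4319


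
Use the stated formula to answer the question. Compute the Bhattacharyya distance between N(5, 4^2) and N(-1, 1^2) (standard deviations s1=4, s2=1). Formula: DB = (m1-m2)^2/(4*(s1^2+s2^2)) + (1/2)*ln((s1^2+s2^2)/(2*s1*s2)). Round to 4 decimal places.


Bhattacharyya distance between two Gaussians:
DB = (m1-m2)^2/(4*(s1^2+s2^2)) + (1/2)*ln((s1^2+s2^2)/(2*s1*s2)).
(m1-m2)^2 = (6)^2 = 36.
s1^2+s2^2 = 16 + 1 = 17.
term1 = 36/68 = 0.529412.
term2 = 0.5*ln(17/8.0) = 0.376886.
DB = 0.529412 + 0.376886 = 0.9063

0.9063


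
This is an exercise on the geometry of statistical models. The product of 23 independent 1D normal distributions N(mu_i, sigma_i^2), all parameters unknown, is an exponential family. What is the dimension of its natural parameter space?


Exponential family dimension calculation:
Each univariate normal has two natural parameters (mu/sigma^2 and -1/(2 sigma^2)).
With 23 independent components, dim = 2 * 23 = 46.

46


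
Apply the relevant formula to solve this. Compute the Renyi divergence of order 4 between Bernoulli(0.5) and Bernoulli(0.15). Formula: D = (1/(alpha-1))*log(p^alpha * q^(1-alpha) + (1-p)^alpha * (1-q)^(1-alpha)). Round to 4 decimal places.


Renyi divergence of order alpha between Bernoulli distributions:
D = (1/(alpha-1))*log(p^alpha * q^(1-alpha) + (1-p)^alpha * (1-q)^(1-alpha)).
alpha = 4, p = 0.5, q = 0.15.
p^alpha * q^(1-alpha) = 0.5^4 * 0.15^-3 = 18.518519.
(1-p)^alpha * (1-q)^(1-alpha) = 0.5^4 * 0.85^-3 = 0.101771.
sum = 18.518519 + 0.101771 = 18.620289.
D = (1/3)*log(18.620289) = 0.9748

0.9748


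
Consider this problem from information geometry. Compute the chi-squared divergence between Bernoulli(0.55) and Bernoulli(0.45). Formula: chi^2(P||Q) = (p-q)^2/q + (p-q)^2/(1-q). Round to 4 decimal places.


Chi-squared divergence between Bernoulli distributions:
chi^2 = (p-q)^2/q + (p-q)^2/(1-q).
p = 0.55, q = 0.45, p-q = 0.1.
(p-q)^2 = 0.01.
term1 = 0.01/0.45 = 0.022222.
term2 = 0.01/0.55 = 0.018182.
chi^2 = 0.022222 + 0.018182 = 0.0404

0.0404


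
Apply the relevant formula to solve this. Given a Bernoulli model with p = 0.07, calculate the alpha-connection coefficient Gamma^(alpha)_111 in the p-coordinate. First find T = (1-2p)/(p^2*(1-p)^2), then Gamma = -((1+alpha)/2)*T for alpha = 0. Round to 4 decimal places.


Skewness (Amari-Chentsov) tensor: T = (1-2p)/(p^2*(1-p)^2).
p = 0.07, 1-2p = 0.86, p^2 = 0.0049, (1-p)^2 = 0.8649.
T = 0.86/(0.0049 * 0.8649) = 202.92543.
In the p-coordinate, Gamma^(alpha) = Gamma^(0) - (alpha/2)*T with Gamma^(0) = (1/2)*g'(p) = -T/2,
so Gamma^(alpha) = -((1+alpha)/2)*T.
alpha = 0, -(1+alpha)/2 = -0.5.
Gamma = -0.5 * 202.92543 = -101.4627

-101.4627


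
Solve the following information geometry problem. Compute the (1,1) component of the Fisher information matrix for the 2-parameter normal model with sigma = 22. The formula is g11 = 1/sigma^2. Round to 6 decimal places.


For the 2-parameter normal family, the Fisher metric has:
  g11 = 1/sigma^2, g22 = 2/sigma^2.
sigma = 22, sigma^2 = 484.
g11 = 0.002066

0.002066


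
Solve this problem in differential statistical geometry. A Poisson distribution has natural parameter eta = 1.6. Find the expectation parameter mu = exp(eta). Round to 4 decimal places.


Expectation parameter for Poisson exponential family:
mu = exp(eta).
eta = 1.6.
mu = exp(1.6) = 4.9530

4.9530


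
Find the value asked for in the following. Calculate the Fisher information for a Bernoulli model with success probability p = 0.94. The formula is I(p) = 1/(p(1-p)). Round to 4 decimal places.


For Bernoulli(p), Fisher information is I(p) = 1/(p*(1-p)).
p = 0.94, 1-p = 0.06.
p*(1-p) = 0.0564.
I(p) = 1/0.0564 = 17.7305

17.7305


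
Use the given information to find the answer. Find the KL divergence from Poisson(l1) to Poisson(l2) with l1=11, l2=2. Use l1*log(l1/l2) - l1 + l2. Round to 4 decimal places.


KL divergence for Poisson:
KL = l1*log(l1/l2) - l1 + l2.
l1 = 11, l2 = 2.
log(11/2) = 1.704748.
l1*log(l1/l2) = 11 * 1.704748 = 18.752229.
KL = 18.752229 - 11 + 2 = 9.7522

9.7522


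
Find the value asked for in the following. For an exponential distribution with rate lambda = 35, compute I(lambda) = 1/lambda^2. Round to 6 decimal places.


Fisher information for exponential: I(lambda) = 1/lambda^2.
lambda = 35, lambda^2 = 1225.
I = 1/1225 = 0.000816

0.000816


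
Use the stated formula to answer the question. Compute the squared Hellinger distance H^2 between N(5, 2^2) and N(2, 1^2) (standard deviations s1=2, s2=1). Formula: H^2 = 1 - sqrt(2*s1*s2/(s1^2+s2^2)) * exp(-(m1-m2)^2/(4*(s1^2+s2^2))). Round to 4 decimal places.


Squared Hellinger distance for Gaussians:
H^2 = 1 - sqrt(2*s1*s2/(s1^2+s2^2)) * exp(-(m1-m2)^2/(4*(s1^2+s2^2))).
s1^2 = 4, s2^2 = 1, s1^2+s2^2 = 5.
sqrt(2*2*1/(5)) = 0.894427.
(m1-m2)^2 = (3)^2 = 9.
exp(-9/(4*5)) = exp(-0.45) = 0.637628.
H^2 = 1 - 0.894427*0.637628 = 0.4297

0.4297
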